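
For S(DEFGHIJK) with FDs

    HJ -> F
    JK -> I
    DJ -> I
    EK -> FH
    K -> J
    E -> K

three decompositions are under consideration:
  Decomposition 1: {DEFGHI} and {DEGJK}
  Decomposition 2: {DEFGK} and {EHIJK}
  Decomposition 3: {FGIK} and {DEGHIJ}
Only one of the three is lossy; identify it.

Decomposition 3

Decomposition 1: common = {DEG}, closure = {DEFGHIJK} → lossless.
Decomposition 2: common = {EK}, closure = {EFHIJK} → lossless.
Decomposition 3: common = {GI}, closure = {GI} → lossy.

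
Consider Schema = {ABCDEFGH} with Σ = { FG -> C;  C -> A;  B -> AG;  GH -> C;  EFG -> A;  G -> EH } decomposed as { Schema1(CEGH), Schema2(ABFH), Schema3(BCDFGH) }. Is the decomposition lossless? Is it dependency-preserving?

lossless but not dependency-preserving

Lossless test (chase): Rows 1 and 3 agree on C; apply C→A and equate their A entries. Rows 2 and 3 agree on B; apply B→AG and equate their AG entries. Rows 1 and 2 agree on GH; apply GH→C and equate their C entries. Rows 1 and 2 agree on G; apply G→EH and equate their EH entries. Rows 1 and 3 agree on G; apply G→EH and equate their EH entries. Row 3 is now all distinguished symbols — the join is lossless.
Dependency preservation: the restricted closure of {C} across the fragments never reaches {A}, so C → A cannot be enforced without a join — not preserved.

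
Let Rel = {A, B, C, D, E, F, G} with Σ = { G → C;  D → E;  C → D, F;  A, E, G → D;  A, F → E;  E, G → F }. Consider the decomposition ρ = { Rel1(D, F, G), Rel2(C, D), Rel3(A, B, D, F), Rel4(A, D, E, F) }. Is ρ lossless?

Chase test. Columns are A, B, C, D, E, F, G; row i has aⱼ where attribute j ∈ Reli, else bᵢⱼ.
Initial tableau (one row per fragment):
  row 1: b11 b12 b13 a4 b15 a6 a7
  row 2: b21 b22 a3 a4 b25 b26 b27
  row 3: a1 a2 b33 a4 b35 a6 b37
  row 4: a1 b42 b43 a4 a5 a6 b47
Rows 1 and 2 agree on D; apply D→E and equate their E entries.
Rows 1 and 3 agree on D; apply D→E and equate their E entries.
Rows 1 and 4 agree on D; apply D→E and equate their E entries.
No row becomes fully distinguished — the join is lossy.

No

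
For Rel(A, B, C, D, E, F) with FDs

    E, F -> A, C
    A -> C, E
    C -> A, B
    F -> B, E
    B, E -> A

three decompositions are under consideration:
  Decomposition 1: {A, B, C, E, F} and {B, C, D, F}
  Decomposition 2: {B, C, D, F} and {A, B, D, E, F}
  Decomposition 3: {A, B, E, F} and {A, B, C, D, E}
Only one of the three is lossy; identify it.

Decomposition 3

Decomposition 1: common = {B, C, F}, closure = {A, B, C, E, F} → lossless.
Decomposition 2: common = {B, D, F}, closure = {A, B, C, D, E, F} → lossless.
Decomposition 3: common = {A, B, E}, closure = {A, B, C, E} → lossy.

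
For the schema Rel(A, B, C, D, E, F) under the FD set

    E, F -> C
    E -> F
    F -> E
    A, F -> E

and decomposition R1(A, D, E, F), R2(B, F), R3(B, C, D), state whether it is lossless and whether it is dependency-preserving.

Lossless test (chase): Rows 1 and 2 agree on F; apply F→E and equate their E entries. Rows 1 and 2 agree on E, F; apply E, F→C and equate their C entries. No row becomes fully distinguished — the join is lossy.
Dependency preservation: the restricted closure of {E, F} across the fragments never reaches {C}, so E, F → C cannot be enforced without a join — not preserved.

lossy and not dependency-preserving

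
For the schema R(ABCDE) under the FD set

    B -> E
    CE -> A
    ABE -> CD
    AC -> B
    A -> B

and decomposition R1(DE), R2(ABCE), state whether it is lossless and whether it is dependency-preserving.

lossy and not dependency-preserving

Lossless test: (E)⁺ = {E}, which is a superkey of neither fragment — lossy.
Dependency preservation: the restricted closure of {ABE} across the fragments never reaches {CD}, so ABE → CD cannot be enforced without a join — not preserved.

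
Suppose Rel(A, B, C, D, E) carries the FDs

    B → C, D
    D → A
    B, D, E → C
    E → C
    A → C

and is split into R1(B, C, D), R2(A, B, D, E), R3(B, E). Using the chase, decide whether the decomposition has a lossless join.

Chase test. Columns are A, B, C, D, E; row i has aⱼ where attribute j ∈ Ri, else bᵢⱼ.
Initial tableau (one row per fragment):
  row 1: b11 a2 a3 a4 b15
  row 2: a1 a2 b23 a4 a5
  row 3: b31 a2 b33 b34 a5
Rows 1 and 2 agree on B; apply B→C, D and equate their C, D entries.
Rows 1 and 3 agree on B; apply B→C, D and equate their C, D entries.
Rows 1 and 2 agree on D; apply D→A and equate their A entries.
Rows 1 and 3 agree on D; apply D→A and equate their A entries.
Row 2 is now all distinguished symbols — the join is lossless.

Yes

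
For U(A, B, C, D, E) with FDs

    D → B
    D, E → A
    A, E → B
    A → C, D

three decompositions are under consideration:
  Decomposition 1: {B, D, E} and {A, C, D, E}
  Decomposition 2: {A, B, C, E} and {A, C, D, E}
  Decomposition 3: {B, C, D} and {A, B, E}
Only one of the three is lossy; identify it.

Decomposition 3

Decomposition 1: common = {D, E}, closure = {A, B, C, D, E} → lossless.
Decomposition 2: common = {A, C, E}, closure = {A, B, C, D, E} → lossless.
Decomposition 3: common = {B}, closure = {B} → lossy.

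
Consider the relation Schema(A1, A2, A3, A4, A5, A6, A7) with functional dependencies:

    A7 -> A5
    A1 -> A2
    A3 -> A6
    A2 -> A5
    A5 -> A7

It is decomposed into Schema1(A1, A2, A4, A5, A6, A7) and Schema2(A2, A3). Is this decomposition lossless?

Common attributes: Schema1 ∩ Schema2 = {A2}.
Closure of {A2}: A2 → A5 applies, adding A5; A5 → A7 applies, adding A7. So (A2)⁺ = {A2, A5, A7}.
The closure contains neither all of Schema1 = {A1, A2, A4, A5, A6, A7} nor all of Schema2 = {A2, A3}, so the common attributes are not a superkey of either fragment. The join is lossy.

No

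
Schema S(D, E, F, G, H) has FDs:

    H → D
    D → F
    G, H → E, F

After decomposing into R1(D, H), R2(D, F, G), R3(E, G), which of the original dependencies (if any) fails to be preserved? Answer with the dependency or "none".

Check G, H → E, F: no single fragment contains all of {E, F, G, H}, and the restricted closure of {G, H} across the fragments never reaches {E, F}.
H → D is preserved.
D → F is preserved.

G, H → E, F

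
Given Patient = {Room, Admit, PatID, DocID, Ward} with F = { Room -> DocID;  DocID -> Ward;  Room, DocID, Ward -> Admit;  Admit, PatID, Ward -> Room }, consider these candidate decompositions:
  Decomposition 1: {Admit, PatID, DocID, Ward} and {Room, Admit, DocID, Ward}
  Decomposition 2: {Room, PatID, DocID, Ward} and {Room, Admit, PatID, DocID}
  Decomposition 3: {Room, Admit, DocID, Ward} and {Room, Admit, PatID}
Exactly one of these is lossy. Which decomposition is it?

Decomposition 1

Decomposition 1: common = {Admit, DocID, Ward}, closure = {Admit, DocID, Ward} → lossy.
Decomposition 2: common = {Room, PatID, DocID}, closure = {Room, Admit, PatID, DocID, Ward} → lossless.
Decomposition 3: common = {Room, Admit}, closure = {Room, Admit, DocID, Ward} → lossless.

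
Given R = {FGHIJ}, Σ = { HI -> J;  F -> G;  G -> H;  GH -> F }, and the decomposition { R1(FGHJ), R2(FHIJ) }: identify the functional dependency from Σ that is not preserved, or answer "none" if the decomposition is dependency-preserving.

HI → J lies within R2.
F → G lies within R1.
G → H lies within R1.
GH → F lies within R1.
Every dependency is enforceable on the fragments, so the decomposition is dependency-preserving.

none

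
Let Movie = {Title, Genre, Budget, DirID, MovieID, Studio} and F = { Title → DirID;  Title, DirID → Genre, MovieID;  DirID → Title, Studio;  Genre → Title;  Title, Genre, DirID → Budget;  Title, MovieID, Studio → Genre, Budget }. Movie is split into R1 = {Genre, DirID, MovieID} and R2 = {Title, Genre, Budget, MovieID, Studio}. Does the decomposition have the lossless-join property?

Common attributes: R1 ∩ R2 = {Genre, MovieID}.
Closure of {Genre, MovieID}: Genre → Title applies, adding Title; Title → DirID applies, adding DirID; DirID → Title, Studio applies, adding Studio; Title, Genre, DirID → Budget applies, adding Budget. So (Genre, MovieID)⁺ = {Title, Genre, Budget, DirID, MovieID, Studio}.
This closure contains every attribute of R1, so R1 ∩ R2 → R1. The join is lossless.

Yes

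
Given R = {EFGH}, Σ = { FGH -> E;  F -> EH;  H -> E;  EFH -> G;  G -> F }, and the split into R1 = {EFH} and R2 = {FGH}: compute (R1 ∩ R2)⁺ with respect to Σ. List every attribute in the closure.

R1 ∩ R2 = {FH}.
F → EH applies, adding E
EFH → G applies, adding G
Closure: {EFGH}.

EFGH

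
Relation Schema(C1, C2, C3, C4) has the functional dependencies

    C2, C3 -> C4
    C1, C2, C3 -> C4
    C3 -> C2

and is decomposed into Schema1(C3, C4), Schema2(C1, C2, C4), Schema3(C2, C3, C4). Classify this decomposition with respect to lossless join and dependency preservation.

Lossless test (chase): Rows 1 and 3 agree on C3; apply C3→C2 and equate their C2 entries. No row becomes fully distinguished — the join is lossy.
Dependency preservation: C1, C2, C3 → C4 is not contained in any single fragment, but the restricted closure of its left-hand side across the fragments still reaches the right-hand side; the remaining FDs each lie inside some fragment. All dependencies are preserved.

lossy but dependency-preserving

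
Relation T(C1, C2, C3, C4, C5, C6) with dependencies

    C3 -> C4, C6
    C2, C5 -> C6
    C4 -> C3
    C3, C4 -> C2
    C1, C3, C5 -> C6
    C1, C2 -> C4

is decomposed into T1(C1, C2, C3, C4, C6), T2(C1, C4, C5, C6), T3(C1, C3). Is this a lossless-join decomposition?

Yes

Chase test. Columns are C1, C2, C3, C4, C5, C6; row i has aⱼ where attribute j ∈ Ti, else bᵢⱼ.
Initial tableau (one row per fragment):
  row 1: a1 a2 a3 a4 b15 a6
  row 2: a1 b22 b23 a4 a5 a6
  row 3: a1 b32 a3 b34 b35 b36
Rows 1 and 3 agree on C3; apply C3→C4, C6 and equate their C4, C6 entries.
Rows 1 and 2 agree on C4; apply C4→C3 and equate their C3 entries.
Rows 1 and 2 agree on C3, C4; apply C3, C4→C2 and equate their C2 entries.
Rows 1 and 3 agree on C3, C4; apply C3, C4→C2 and equate their C2 entries.
Row 2 is now all distinguished symbols — the join is lossless.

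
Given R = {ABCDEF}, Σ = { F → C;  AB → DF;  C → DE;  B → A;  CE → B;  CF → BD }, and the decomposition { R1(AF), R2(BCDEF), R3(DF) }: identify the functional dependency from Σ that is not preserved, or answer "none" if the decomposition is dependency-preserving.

F → C lies within R2.
AB → DF: restricted closure across fragments reaches DF.
C → DE lies within R2.
B → A: restricted closure across fragments reaches A.
CE → B lies within R2.
CF → BD lies within R2.
Every dependency is enforceable on the fragments, so the decomposition is dependency-preserving.

none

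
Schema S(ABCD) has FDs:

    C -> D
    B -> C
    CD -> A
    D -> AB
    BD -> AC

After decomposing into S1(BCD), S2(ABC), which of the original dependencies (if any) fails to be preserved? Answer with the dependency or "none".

C → D lies within S1.
B → C lies within S1.
CD → A: restricted closure across fragments reaches A.
D → AB: restricted closure across fragments reaches AB.
BD → AC: restricted closure across fragments reaches AC.
Every dependency is enforceable on the fragments, so the decomposition is dependency-preserving.

none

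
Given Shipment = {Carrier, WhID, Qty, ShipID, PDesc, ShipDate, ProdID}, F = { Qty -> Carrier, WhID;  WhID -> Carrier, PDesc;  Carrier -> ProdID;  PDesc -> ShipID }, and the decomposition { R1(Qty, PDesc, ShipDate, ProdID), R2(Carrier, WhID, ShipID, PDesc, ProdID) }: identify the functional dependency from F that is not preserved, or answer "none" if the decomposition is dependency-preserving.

Check Qty → Carrier, WhID: no single fragment contains all of {Carrier, WhID, Qty}, and the restricted closure of {Qty} across the fragments never reaches {Carrier, WhID}.
WhID → Carrier, PDesc is preserved.
Carrier → ProdID is preserved.
PDesc → ShipID is preserved.

Qty -> Carrier, WhID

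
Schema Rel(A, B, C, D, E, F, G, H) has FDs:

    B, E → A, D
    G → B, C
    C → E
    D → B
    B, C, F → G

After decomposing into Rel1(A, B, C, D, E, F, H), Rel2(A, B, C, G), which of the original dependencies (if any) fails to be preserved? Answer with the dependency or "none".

Check B, C, F → G: no single fragment contains all of {B, C, F, G}, and the restricted closure of {B, C, F} across the fragments never reaches {G}.
B, E → A, D is preserved.
G → B, C is preserved.
C → E is preserved.
D → B is preserved.

B, C, F → G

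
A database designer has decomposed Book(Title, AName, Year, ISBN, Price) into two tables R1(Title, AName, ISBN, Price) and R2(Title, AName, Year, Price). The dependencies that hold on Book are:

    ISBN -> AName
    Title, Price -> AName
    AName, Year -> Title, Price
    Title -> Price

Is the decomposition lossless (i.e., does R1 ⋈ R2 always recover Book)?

Common attributes: R1 ∩ R2 = {Title, AName, Price}.
No dependency enlarges {Title, AName, Price}, so (Title, AName, Price)⁺ = {Title, AName, Price}.
The closure contains neither all of R1 = {Title, AName, ISBN, Price} nor all of R2 = {Title, AName, Year, Price}, so the common attributes are not a superkey of either fragment. The join is lossy.

No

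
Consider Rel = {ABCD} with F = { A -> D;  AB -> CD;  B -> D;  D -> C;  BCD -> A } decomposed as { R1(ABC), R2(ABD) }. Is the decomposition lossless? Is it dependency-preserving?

lossless but not dependency-preserving

Lossless test: (AB)⁺ = {ABCD}, which contains all of one fragment — lossless.
Dependency preservation: the restricted closure of {D} across the fragments never reaches {C}, so D → C cannot be enforced without a join — not preserved.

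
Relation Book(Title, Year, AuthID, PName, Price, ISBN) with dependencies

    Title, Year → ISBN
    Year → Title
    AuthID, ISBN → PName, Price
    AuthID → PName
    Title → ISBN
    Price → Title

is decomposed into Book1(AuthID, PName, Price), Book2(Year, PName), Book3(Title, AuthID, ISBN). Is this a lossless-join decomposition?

No

Chase test. Columns are Title, Year, AuthID, PName, Price, ISBN; row i has aⱼ where attribute j ∈ Booki, else bᵢⱼ.
Initial tableau (one row per fragment):
  row 1: b11 b12 a3 a4 a5 b16
  row 2: b21 a2 b23 a4 b25 b26
  row 3: a1 b32 a3 b34 b35 a6
Rows 1 and 3 agree on AuthID; apply AuthID→PName and equate their PName entries.
No row becomes fully distinguished — the join is lossy.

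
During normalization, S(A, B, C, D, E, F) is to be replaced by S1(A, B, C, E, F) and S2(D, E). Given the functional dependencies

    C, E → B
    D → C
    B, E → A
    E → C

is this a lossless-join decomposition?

No

Common attributes: S1 ∩ S2 = {E}.
Closure of {E}: E → C applies, adding C; C, E → B applies, adding B; B, E → A applies, adding A. So (E)⁺ = {A, B, C, E}.
The closure contains neither all of S1 = {A, B, C, E, F} nor all of S2 = {D, E}, so the common attributes are not a superkey of either fragment. The join is lossy.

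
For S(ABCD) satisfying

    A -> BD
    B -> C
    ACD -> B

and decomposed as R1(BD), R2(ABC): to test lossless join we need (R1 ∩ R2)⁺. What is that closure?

R1 ∩ R2 = {B}.
B → C applies, adding C
Closure: {BC}.

BC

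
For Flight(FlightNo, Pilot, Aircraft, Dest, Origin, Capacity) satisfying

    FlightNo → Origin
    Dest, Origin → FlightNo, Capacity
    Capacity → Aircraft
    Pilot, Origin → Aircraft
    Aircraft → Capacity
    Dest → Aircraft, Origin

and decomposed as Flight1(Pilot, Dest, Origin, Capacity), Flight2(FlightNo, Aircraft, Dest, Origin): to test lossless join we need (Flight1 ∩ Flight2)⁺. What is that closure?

FlightNo, Aircraft, Dest, Origin, Capacity

Flight1 ∩ Flight2 = {Dest, Origin}.
Dest, Origin → FlightNo, Capacity applies, adding FlightNo, Capacity
Capacity → Aircraft applies, adding Aircraft
Closure: {FlightNo, Aircraft, Dest, Origin, Capacity}.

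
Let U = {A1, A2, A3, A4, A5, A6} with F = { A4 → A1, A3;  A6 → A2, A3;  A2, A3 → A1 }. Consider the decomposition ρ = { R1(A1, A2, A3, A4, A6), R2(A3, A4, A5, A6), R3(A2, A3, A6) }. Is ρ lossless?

Chase test. Columns are A1, A2, A3, A4, A5, A6; row i has aⱼ where attribute j ∈ Ri, else bᵢⱼ.
Initial tableau (one row per fragment):
  row 1: a1 a2 a3 a4 b15 a6
  row 2: b21 b22 a3 a4 a5 a6
  row 3: b31 a2 a3 b34 b35 a6
Rows 1 and 2 agree on A4; apply A4→A1, A3 and equate their A1, A3 entries.
Rows 1 and 2 agree on A6; apply A6→A2, A3 and equate their A2, A3 entries.
Rows 1 and 3 agree on A2, A3; apply A2, A3→A1 and equate their A1 entries.
Row 2 is now all distinguished symbols — the join is lossless.

Yes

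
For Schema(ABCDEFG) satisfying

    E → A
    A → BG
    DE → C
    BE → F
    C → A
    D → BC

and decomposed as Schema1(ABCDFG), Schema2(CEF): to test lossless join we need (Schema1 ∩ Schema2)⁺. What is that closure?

Schema1 ∩ Schema2 = {CF}.
C → A applies, adding A
A → BG applies, adding BG
Closure: {ABCFG}.

ABCFG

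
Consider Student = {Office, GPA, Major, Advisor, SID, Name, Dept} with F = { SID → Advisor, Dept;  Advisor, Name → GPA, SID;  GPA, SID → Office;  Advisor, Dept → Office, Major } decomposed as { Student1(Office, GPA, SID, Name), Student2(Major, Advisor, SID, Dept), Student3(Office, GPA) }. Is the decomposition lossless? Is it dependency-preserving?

lossless but not dependency-preserving

Lossless test (chase): Rows 1 and 2 agree on SID; apply SID→Advisor, Dept and equate their Advisor, Dept entries. Rows 1 and 2 agree on Advisor, Dept; apply Advisor, Dept→Office, Major and equate their Office, Major entries. Row 1 is now all distinguished symbols — the join is lossless.
Dependency preservation: the restricted closure of {Advisor, Name} across the fragments never reaches {GPA, SID}, so Advisor, Name → GPA, SID cannot be enforced without a join — not preserved.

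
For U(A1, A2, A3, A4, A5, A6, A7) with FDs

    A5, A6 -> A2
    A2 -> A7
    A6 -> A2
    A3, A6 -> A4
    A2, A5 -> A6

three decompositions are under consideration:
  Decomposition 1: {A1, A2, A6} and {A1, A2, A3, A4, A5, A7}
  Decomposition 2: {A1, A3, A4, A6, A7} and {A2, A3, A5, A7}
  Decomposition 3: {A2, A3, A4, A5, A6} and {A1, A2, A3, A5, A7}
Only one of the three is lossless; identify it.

Decomposition 1: common = {A1, A2}, closure = {A1, A2, A7} → lossy.
Decomposition 2: common = {A3, A7}, closure = {A3, A7} → lossy.
Decomposition 3: common = {A2, A3, A5}, closure = {A2, A3, A4, A5, A6, A7} → lossless.

Decomposition 3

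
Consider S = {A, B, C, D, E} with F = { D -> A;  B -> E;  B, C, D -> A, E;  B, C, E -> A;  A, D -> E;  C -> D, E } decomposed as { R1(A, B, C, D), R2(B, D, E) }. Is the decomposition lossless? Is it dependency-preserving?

lossless and dependency-preserving

Lossless test: (B, D)⁺ = {A, B, D, E}, which contains all of one fragment — lossless.
Dependency preservation: B, C, D → A, E; B, C, E → A; A, D → E; C → D, E are not contained in any single fragment, but the restricted closure of each left-hand side across the fragments still reaches the right-hand side; the remaining FDs each lie inside some fragment. All dependencies are preserved.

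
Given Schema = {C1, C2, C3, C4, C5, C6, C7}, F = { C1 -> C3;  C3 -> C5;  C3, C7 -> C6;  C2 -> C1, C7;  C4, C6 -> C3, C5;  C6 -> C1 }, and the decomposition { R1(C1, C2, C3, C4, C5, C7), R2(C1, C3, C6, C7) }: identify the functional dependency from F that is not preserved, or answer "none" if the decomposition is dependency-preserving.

C1 → C3 lies within R1.
C3 → C5 lies within R1.
C3, C7 → C6 lies within R2.
C2 → C1, C7 lies within R1.
C4, C6 → C3, C5: restricted closure across fragments reaches C3, C5.
C6 → C1 lies within R2.
Every dependency is enforceable on the fragments, so the decomposition is dependency-preserving.

none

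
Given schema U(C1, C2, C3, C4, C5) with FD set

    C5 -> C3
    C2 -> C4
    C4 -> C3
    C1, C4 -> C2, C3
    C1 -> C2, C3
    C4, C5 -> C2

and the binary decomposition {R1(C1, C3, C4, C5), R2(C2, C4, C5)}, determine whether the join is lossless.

Common attributes: R1 ∩ R2 = {C4, C5}.
Closure of {C4, C5}: C5 → C3 applies, adding C3; C4, C5 → C2 applies, adding C2. So (C4, C5)⁺ = {C2, C3, C4, C5}.
This closure contains every attribute of R2, so R1 ∩ R2 → R2. The join is lossless.

Yes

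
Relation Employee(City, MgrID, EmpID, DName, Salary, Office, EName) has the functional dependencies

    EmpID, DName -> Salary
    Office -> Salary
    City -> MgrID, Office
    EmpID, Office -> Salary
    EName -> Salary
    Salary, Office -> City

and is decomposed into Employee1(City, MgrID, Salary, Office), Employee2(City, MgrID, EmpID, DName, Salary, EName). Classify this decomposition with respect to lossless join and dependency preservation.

lossless and dependency-preserving

Lossless test: (City, MgrID, Salary)⁺ = {City, MgrID, Salary, Office}, which contains all of one fragment — lossless.
Dependency preservation: EmpID, Office → Salary is not contained in any single fragment, but the restricted closure of its left-hand side across the fragments still reaches the right-hand side; the remaining FDs each lie inside some fragment. All dependencies are preserved.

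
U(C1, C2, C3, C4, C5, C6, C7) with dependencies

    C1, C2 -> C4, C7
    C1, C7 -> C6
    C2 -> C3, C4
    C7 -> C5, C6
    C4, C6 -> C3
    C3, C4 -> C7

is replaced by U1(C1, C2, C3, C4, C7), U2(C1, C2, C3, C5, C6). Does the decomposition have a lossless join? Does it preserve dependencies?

Lossless test: (C1, C2, C3)⁺ = {C1, C2, C3, C4, C5, C6, C7}, which contains all of one fragment — lossless.
Dependency preservation: the restricted closure of {C1, C7} across the fragments never reaches {C6}, so C1, C7 → C6 cannot be enforced without a join — not preserved.

lossless but not dependency-preserving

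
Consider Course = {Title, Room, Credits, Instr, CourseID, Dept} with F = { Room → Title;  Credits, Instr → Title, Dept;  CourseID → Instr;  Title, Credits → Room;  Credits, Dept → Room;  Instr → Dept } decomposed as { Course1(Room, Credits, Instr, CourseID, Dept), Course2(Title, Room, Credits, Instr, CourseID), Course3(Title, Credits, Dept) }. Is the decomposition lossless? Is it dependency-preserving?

lossless and dependency-preserving

Lossless test (chase): Rows 1 and 2 agree on Room; apply Room→Title and equate their Title entries. Rows 1 and 2 agree on Credits, Instr; apply Credits, Instr→Title, Dept and equate their Title, Dept entries. Rows 1 and 3 agree on Title, Credits; apply Title, Credits→Room and equate their Room entries. Row 1 is now all distinguished symbols — the join is lossless.
Dependency preservation: Credits, Instr → Title, Dept is not contained in any single fragment, but the restricted closure of its left-hand side across the fragments still reaches the right-hand side; the remaining FDs each lie inside some fragment. All dependencies are preserved.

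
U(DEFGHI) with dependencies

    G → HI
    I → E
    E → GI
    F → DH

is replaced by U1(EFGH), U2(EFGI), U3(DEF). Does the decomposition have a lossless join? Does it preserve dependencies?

lossless and dependency-preserving

Lossless test (chase): Rows 1 and 2 agree on G; apply G→HI and equate their HI entries. Rows 1 and 3 agree on E; apply E→GI and equate their GI entries. Rows 1 and 2 agree on F; apply F→DH and equate their DH entries. Rows 1 and 3 agree on F; apply F→DH and equate their DH entries. Row 1 is now all distinguished symbols — the join is lossless.
Dependency preservation: G → HI; F → DH are not contained in any single fragment, but the restricted closure of each left-hand side across the fragments still reaches the right-hand side; the remaining FDs each lie inside some fragment. All dependencies are preserved.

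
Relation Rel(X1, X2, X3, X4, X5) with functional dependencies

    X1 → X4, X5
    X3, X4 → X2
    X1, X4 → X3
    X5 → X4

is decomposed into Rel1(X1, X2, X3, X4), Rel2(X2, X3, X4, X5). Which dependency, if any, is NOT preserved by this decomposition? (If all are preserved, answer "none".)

X1 → X4, X5

Check X1 → X4, X5: no single fragment contains all of {X1, X4, X5}, and the restricted closure of {X1} across the fragments never reaches {X4, X5}.
X3, X4 → X2 is preserved.
X1, X4 → X3 is preserved.
X5 → X4 is preserved.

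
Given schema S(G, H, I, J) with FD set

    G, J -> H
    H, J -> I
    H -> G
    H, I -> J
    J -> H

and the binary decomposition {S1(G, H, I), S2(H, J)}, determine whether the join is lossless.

No

Common attributes: S1 ∩ S2 = {H}.
Closure of {H}: H → G applies, adding G. So (H)⁺ = {G, H}.
The closure contains neither all of S1 = {G, H, I} nor all of S2 = {H, J}, so the common attributes are not a superkey of either fragment. The join is lossy.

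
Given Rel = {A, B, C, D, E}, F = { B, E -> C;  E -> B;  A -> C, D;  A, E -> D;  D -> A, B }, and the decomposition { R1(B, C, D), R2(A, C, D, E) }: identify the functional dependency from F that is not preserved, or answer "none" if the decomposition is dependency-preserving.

Check E → B: no single fragment contains all of {B, E}, and the restricted closure of {E} across the fragments never reaches {B}.
B, E → C is preserved.
A → C, D is preserved.
A, E → D is preserved.
D → A, B is preserved.

E -> B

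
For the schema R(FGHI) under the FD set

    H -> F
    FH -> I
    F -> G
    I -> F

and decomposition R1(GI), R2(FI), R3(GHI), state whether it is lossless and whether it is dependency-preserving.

lossless but not dependency-preserving

Lossless test (chase): Rows 1 and 2 agree on I; apply I→F and equate their F entries. Rows 1 and 3 agree on I; apply I→F and equate their F entries. Rows 1 and 2 agree on F; apply F→G and equate their G entries. Row 3 is now all distinguished symbols — the join is lossless.
Dependency preservation: the restricted closure of {F} across the fragments never reaches {G}, so F → G cannot be enforced without a join — not preserved.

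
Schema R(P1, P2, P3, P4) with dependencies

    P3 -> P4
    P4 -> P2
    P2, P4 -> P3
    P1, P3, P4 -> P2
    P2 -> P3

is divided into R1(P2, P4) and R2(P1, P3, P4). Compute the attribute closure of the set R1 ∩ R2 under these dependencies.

R1 ∩ R2 = {P4}.
P4 → P2 applies, adding P2
P2, P4 → P3 applies, adding P3
Closure: {P2, P3, P4}.

P2, P3, P4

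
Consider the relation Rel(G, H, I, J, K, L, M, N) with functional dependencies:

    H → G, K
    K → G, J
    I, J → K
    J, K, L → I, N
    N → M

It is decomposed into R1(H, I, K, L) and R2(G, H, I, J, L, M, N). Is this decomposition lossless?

Common attributes: R1 ∩ R2 = {H, I, L}.
Closure of {H, I, L}: H → G, K applies, adding G, K; K → G, J applies, adding J; J, K, L → I, N applies, adding N; N → M applies, adding M. So (H, I, L)⁺ = {G, H, I, J, K, L, M, N}.
This closure contains every attribute of R1, so R1 ∩ R2 → R1. The join is lossless.

Yes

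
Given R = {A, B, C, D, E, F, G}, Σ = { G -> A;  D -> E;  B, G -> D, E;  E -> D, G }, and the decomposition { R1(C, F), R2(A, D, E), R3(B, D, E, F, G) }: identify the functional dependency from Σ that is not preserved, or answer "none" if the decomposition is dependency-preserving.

G -> A

Check G → A: no single fragment contains all of {A, G}, and the restricted closure of {G} across the fragments never reaches {A}.
D → E is preserved.
B, G → D, E is preserved.
E → D, G is preserved.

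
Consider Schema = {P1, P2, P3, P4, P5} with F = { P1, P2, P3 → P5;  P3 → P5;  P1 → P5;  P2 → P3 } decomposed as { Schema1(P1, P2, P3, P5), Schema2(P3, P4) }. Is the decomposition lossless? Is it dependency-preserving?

Lossless test: (P3)⁺ = {P3, P5}, which is a superkey of neither fragment — lossy.
Dependency preservation: every FD's attributes lie within a single fragment, so each can be enforced locally — preserved.

lossy but dependency-preserving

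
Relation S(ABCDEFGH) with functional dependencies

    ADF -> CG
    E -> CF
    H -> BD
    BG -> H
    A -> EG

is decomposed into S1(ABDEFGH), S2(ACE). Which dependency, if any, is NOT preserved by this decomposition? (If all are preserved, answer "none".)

ADF → CG: restricted closure across fragments reaches CG.
E → CF: restricted closure across fragments reaches CF.
H → BD lies within S1.
BG → H lies within S1.
A → EG lies within S1.
Every dependency is enforceable on the fragments, so the decomposition is dependency-preserving.

none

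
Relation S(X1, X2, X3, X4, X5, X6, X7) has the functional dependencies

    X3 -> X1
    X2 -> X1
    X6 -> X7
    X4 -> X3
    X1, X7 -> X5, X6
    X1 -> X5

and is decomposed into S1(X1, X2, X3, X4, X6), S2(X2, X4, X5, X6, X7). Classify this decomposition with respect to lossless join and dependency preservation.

Lossless test: (X2, X4, X6)⁺ = {X1, X2, X3, X4, X5, X6, X7}, which contains all of one fragment — lossless.
Dependency preservation: the restricted closure of {X1, X7} across the fragments never reaches {X5, X6}, so X1, X7 → X5, X6 cannot be enforced without a join — not preserved.

lossless but not dependency-preserving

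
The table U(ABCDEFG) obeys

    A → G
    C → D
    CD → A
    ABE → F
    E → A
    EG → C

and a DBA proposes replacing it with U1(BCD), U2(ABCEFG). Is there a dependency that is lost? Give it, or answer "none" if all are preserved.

A → G lies within U2.
C → D lies within U1.
CD → A: restricted closure across fragments reaches A.
ABE → F lies within U2.
E → A lies within U2.
EG → C lies within U2.
Every dependency is enforceable on the fragments, so the decomposition is dependency-preserving.

none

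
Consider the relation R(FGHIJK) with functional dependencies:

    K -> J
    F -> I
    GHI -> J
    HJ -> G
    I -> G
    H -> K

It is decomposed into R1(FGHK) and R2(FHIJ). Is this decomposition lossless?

Yes

Common attributes: R1 ∩ R2 = {FH}.
Closure of {FH}: F → I applies, adding I; I → G applies, adding G; H → K applies, adding K; K → J applies, adding J. So (FH)⁺ = {FGHIJK}.
This closure contains every attribute of R1, so R1 ∩ R2 → R1. The join is lossless.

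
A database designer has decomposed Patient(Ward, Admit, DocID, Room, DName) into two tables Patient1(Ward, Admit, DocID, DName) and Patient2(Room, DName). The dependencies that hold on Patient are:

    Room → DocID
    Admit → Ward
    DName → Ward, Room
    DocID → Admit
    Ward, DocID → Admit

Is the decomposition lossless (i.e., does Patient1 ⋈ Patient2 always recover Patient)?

Common attributes: Patient1 ∩ Patient2 = {DName}.
Closure of {DName}: DName → Ward, Room applies, adding Ward, Room; Room → DocID applies, adding DocID; DocID → Admit applies, adding Admit. So (DName)⁺ = {Ward, Admit, DocID, Room, DName}.
This closure contains every attribute of Patient1, so Patient1 ∩ Patient2 → Patient1. The join is lossless.

Yes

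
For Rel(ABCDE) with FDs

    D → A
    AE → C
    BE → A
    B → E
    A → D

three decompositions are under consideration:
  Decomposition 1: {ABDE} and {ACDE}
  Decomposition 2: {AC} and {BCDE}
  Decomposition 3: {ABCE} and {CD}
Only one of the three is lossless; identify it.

Decomposition 1

Decomposition 1: common = {ADE}, closure = {ACDE} → lossless.
Decomposition 2: common = {C}, closure = {C} → lossy.
Decomposition 3: common = {C}, closure = {C} → lossy.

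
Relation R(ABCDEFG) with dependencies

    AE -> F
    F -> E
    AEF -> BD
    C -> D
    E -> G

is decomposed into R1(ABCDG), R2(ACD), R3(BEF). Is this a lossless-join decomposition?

Chase test. Columns are ABCDEFG; row i has aⱼ where attribute j ∈ Ri, else bᵢⱼ.
Initial tableau (one row per fragment):
  row 1: a1 a2 a3 a4 b15 b16 a7
  row 2: a1 b22 a3 a4 b25 b26 b27
  row 3: b31 a2 b33 b34 a5 a6 b37
No row becomes fully distinguished — the join is lossy.

No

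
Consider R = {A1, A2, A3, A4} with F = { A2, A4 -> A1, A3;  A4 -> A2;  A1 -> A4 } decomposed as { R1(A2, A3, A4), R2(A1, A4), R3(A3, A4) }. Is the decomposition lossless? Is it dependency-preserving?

Lossless test (chase): Rows 1 and 2 agree on A4; apply A4→A2 and equate their A2 entries. Rows 1 and 3 agree on A4; apply A4→A2 and equate their A2 entries. Rows 1 and 2 agree on A2, A4; apply A2, A4→A1, A3 and equate their A1, A3 entries. Rows 1 and 3 agree on A2, A4; apply A2, A4→A1, A3 and equate their A1, A3 entries. Row 1 is now all distinguished symbols — the join is lossless.
Dependency preservation: A2, A4 → A1, A3 is not contained in any single fragment, but the restricted closure of its left-hand side across the fragments still reaches the right-hand side; the remaining FDs each lie inside some fragment. All dependencies are preserved.

lossless and dependency-preserving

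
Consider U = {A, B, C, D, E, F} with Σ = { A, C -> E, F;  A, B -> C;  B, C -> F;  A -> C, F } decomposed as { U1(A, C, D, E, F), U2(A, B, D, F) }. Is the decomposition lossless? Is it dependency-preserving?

Lossless test: (A, D, F)⁺ = {A, C, D, E, F}, which contains all of one fragment — lossless.
Dependency preservation: the restricted closure of {B, C} across the fragments never reaches {F}, so B, C → F cannot be enforced without a join — not preserved.

lossless but not dependency-preserving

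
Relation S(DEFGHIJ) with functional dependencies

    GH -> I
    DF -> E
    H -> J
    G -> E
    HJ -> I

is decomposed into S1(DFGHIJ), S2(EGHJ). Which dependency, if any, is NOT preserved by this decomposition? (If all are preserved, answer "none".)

DF -> E

Check DF → E: no single fragment contains all of {DEF}, and the restricted closure of {DF} across the fragments never reaches {E}.
GH → I is preserved.
H → J is preserved.
G → E is preserved.
HJ → I is preserved.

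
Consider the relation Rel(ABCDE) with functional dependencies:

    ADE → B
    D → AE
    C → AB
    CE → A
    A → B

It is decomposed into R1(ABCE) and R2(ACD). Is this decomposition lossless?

Common attributes: R1 ∩ R2 = {AC}.
Closure of {AC}: C → AB applies, adding B. So (AC)⁺ = {ABC}.
The closure contains neither all of R1 = {ABCE} nor all of R2 = {ACD}, so the common attributes are not a superkey of either fragment. The join is lossy.

No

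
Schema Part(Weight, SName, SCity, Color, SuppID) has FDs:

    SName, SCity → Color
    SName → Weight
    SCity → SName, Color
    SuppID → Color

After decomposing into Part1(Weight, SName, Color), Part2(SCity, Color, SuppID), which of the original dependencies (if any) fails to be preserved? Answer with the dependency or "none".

Check SCity → SName, Color: no single fragment contains all of {SName, SCity, Color}, and the restricted closure of {SCity} across the fragments never reaches {SName, Color}.
SName, SCity → Color is preserved.
SName → Weight is preserved.
SuppID → Color is preserved.

SCity → SName, Color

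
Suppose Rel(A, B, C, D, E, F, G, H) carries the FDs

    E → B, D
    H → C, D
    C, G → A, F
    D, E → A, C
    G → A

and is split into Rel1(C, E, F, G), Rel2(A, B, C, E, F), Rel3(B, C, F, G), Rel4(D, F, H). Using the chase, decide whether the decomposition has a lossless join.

Chase test. Columns are A, B, C, D, E, F, G, H; row i has aⱼ where attribute j ∈ Reli, else bᵢⱼ.
Initial tableau (one row per fragment):
  row 1: b11 b12 a3 b14 a5 a6 a7 b18
  row 2: a1 a2 a3 b24 a5 a6 b27 b28
  row 3: b31 a2 a3 b34 b35 a6 a7 b38
  row 4: b41 b42 b43 a4 b45 a6 b47 a8
Rows 1 and 2 agree on E; apply E→B, D and equate their B, D entries.
Rows 1 and 3 agree on C, G; apply C, G→A, F and equate their A, F entries.
Rows 1 and 2 agree on D, E; apply D, E→A, C and equate their A, C entries.
No row becomes fully distinguished — the join is lossy.

No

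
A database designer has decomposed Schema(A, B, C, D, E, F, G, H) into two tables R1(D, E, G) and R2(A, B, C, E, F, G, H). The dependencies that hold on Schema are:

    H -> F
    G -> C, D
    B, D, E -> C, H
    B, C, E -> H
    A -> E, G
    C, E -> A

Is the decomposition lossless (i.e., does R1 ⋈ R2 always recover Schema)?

Yes

Common attributes: R1 ∩ R2 = {E, G}.
Closure of {E, G}: G → C, D applies, adding C, D; C, E → A applies, adding A. So (E, G)⁺ = {A, C, D, E, G}.
This closure contains every attribute of R1, so R1 ∩ R2 → R1. The join is lossless.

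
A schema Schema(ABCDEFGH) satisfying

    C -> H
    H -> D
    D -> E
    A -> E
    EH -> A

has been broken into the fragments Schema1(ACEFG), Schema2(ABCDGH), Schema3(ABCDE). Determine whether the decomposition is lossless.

Chase test. Columns are ABCDEFGH; row i has aⱼ where attribute j ∈ Schemai, else bᵢⱼ.
Initial tableau (one row per fragment):
  row 1: a1 b12 a3 b14 a5 a6 a7 b18
  row 2: a1 a2 a3 a4 b25 b26 a7 a8
  row 3: a1 a2 a3 a4 a5 b36 b37 b38
Rows 1 and 2 agree on C; apply C→H and equate their H entries.
Rows 1 and 3 agree on C; apply C→H and equate their H entries.
Rows 1 and 2 agree on H; apply H→D and equate their D entries.
Rows 1 and 2 agree on D; apply D→E and equate their E entries.
No row becomes fully distinguished — the join is lossy.

No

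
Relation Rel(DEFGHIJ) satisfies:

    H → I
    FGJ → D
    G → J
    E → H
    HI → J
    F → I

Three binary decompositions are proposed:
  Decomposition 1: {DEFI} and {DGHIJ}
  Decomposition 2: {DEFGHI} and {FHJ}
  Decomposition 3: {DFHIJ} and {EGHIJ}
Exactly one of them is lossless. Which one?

Decomposition 2

Decomposition 1: common = {DI}, closure = {DI} → lossy.
Decomposition 2: common = {FH}, closure = {FHIJ} → lossless.
Decomposition 3: common = {HIJ}, closure = {HIJ} → lossy.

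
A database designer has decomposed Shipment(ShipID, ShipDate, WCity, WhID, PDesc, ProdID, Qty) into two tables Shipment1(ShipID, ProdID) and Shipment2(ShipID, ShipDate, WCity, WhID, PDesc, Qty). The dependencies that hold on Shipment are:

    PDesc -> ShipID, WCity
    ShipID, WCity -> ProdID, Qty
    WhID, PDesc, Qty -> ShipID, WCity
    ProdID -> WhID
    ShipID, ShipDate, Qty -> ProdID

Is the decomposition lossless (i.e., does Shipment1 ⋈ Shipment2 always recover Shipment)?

Common attributes: Shipment1 ∩ Shipment2 = {ShipID}.
No dependency enlarges {ShipID}, so (ShipID)⁺ = {ShipID}.
The closure contains neither all of Shipment1 = {ShipID, ProdID} nor all of Shipment2 = {ShipID, ShipDate, WCity, WhID, PDesc, Qty}, so the common attributes are not a superkey of either fragment. The join is lossy.

No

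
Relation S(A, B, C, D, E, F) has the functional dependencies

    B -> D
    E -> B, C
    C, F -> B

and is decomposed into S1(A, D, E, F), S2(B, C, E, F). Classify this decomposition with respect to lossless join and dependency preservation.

Lossless test: (E, F)⁺ = {B, C, D, E, F}, which contains all of one fragment — lossless.
Dependency preservation: the restricted closure of {B} across the fragments never reaches {D}, so B → D cannot be enforced without a join — not preserved.

lossless but not dependency-preserving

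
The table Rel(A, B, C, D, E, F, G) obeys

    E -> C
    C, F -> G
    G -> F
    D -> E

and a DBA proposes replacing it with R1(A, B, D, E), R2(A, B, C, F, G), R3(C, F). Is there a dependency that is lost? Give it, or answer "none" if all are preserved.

Check E → C: no single fragment contains all of {C, E}, and the restricted closure of {E} across the fragments never reaches {C}.
C, F → G is preserved.
G → F is preserved.
D → E is preserved.

E -> C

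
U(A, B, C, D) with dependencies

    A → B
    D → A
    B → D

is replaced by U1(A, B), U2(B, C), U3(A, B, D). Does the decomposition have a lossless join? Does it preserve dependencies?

lossless and dependency-preserving

Lossless test (chase): Rows 1 and 2 agree on B; apply B→D and equate their D entries. Rows 1 and 3 agree on B; apply B→D and equate their D entries. Rows 1 and 2 agree on D; apply D→A and equate their A entries. Row 2 is now all distinguished symbols — the join is lossless.
Dependency preservation: every FD's attributes lie within a single fragment, so each can be enforced locally — preserved.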